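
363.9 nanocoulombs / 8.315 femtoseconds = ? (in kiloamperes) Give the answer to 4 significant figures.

43760 kiloamperes

(363.9 × 10⁻⁹) / (8.315 × 10⁻¹⁵) = 43.7643 × 10⁶ A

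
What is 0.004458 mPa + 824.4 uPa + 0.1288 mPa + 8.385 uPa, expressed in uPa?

966.043 uPa

In uPa:
  0.004458 mPa = 0.004458 × 10³ uPa = 4.458
  824.4 uPa → 824.4
  0.1288 mPa = 0.1288 × 10³ uPa = 128.8
  8.385 uPa → 8.385
Sum: 4.458 + 824.4 + 128.8 + 8.385 = 966.043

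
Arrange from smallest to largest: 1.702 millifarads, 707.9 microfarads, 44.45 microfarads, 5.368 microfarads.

5.368 microfarads < 44.45 microfarads < 707.9 microfarads < 1.702 millifarads

1.702 millifarads = 0.001702 farads
707.9 microfarads = 0.0007079 farads
44.45 microfarads = 0.00004445 farads
5.368 microfarads = 0.000005368 farads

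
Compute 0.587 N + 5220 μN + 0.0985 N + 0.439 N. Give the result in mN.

1129.72 mN

In mN:
  0.587 N = 0.587 × 10^3 mN = 587
  5220 μN = 5220 × 10^-3 mN = 5.22
  0.0985 N = 0.0985 × 10^3 mN = 98.5
  0.439 N = 0.439 × 10^3 mN = 439
Sum: 587 + 5.22 + 98.5 + 439 = 1129.72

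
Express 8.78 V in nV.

(no prefix) = 1e0, nano = 1e-9; factor is 1e9.
8.78 × 1e9 = 8780000000

8780000000 nV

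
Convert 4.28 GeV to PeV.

giga = 10^9, peta = 10^15; factor is 10^-6.
4.28 × 10^-6 = 0.00000428

0.00000428 PeV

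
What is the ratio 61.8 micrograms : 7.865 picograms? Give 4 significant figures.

7858000

(61.8 × 10⁻⁶) / (7.865 × 10⁻¹²) = 7.8576 × 10⁶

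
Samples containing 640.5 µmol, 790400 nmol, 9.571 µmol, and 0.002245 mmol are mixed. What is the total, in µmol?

1442.716 µmol

In µmol:
  640.5 µmol → 640.5
  790400 nmol = 790400e-3 µmol = 790.4
  9.571 µmol → 9.571
  0.002245 mmol = 0.002245e3 µmol = 2.245
Sum: 640.5 + 790.4 + 9.571 + 2.245 = 1442.716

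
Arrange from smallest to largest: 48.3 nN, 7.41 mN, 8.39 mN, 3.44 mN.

48.3 nN = 0.0000000483 N
7.41 mN = 0.00741 N
8.39 mN = 0.00839 N
3.44 mN = 0.00344 N

48.3 nN < 3.44 mN < 7.41 mN < 8.39 mN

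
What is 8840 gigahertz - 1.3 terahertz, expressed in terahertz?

7.54 terahertz

In terahertz:
  8840 gigahertz = 8840e-3 terahertz = 8.84
  1.3 terahertz → 1.3
Difference: 8.84 - 1.3 = 7.54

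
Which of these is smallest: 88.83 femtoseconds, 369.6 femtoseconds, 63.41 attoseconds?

88.83 femtoseconds = 0.00000000000008883 seconds
369.6 femtoseconds = 0.0000000000003696 seconds
63.41 attoseconds = 0.00000000000000006341 seconds

63.41 attoseconds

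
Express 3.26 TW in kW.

tera = 1e12, kilo = 1e3; factor is 1e9.
3.26 × 1e9 = 3260000000

3260000000 kW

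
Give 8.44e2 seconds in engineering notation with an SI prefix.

844 seconds

= 844 seconds; mantissa already in [1, 1000).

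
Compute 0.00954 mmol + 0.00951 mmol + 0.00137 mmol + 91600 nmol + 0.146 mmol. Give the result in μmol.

In μmol:
  0.00954 mmol = 0.00954e3 μmol = 9.54
  0.00951 mmol = 0.00951e3 μmol = 9.51
  0.00137 mmol = 0.00137e3 μmol = 1.37
  91600 nmol = 91600e-3 μmol = 91.6
  0.146 mmol = 0.146e3 μmol = 146
Sum: 9.54 + 9.51 + 1.37 + 91.6 + 146 = 258.02

258.02 μmol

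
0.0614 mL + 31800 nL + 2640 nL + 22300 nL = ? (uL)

118.14 uL

In uL:
  0.0614 mL = 0.0614 × 10³ uL = 61.4
  31800 nL = 31800 × 10⁻³ uL = 31.8
  2640 nL = 2640 × 10⁻³ uL = 2.64
  22300 nL = 22300 × 10⁻³ uL = 22.3
Sum: 61.4 + 31.8 + 2.64 + 22.3 = 118.14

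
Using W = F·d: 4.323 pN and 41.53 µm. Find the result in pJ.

4.323 × 10⁻¹² × 41.53 × 10⁻⁶ = 179.53419 × 10⁻¹⁸ J

0.00017953419 pJ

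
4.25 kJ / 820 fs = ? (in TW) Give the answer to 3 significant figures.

5180 TW

(4.25 × 10³) / (820 × 10⁻¹⁵) = 0.0051829 × 10¹⁸ W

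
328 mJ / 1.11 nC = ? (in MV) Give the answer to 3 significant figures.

295 MV

(328 × 10^-3) / (1.11 × 10^-9) = 295.5 × 10^6 V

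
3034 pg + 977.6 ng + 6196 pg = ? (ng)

In ng:
  3034 pg = 3034 × 10^-3 ng = 3.034
  977.6 ng → 977.6
  6196 pg = 6196 × 10^-3 ng = 6.196
Sum: 3.034 + 977.6 + 6.196 = 986.83

986.83 ng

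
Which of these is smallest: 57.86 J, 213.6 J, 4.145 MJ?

57.86 J

57.86 J = 57.86 J
213.6 J = 213.6 J
4.145 MJ = 4145000 J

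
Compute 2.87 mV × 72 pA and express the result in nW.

2.87e-3 × 72e-12 = 206.64e-15 W

0.00020664 nW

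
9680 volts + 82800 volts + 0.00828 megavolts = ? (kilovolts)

In kilovolts:
  9680 volts = 9680 × 10⁻³ kilovolts = 9.68
  82800 volts = 82800 × 10⁻³ kilovolts = 82.8
  0.00828 megavolts = 0.00828 × 10³ kilovolts = 8.28
Sum: 9.68 + 82.8 + 8.28 = 100.76

100.76 kilovolts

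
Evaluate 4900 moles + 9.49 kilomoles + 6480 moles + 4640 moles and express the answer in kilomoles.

25.51 kilomoles

In kilomoles:
  4900 moles = 4900e-3 kilomoles = 4.9
  9.49 kilomoles → 9.49
  6480 moles = 6480e-3 kilomoles = 6.48
  4640 moles = 4640e-3 kilomoles = 4.64
Sum: 4.9 + 9.49 + 6.48 + 4.64 = 25.51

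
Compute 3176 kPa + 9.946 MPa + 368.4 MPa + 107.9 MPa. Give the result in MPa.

489.422 MPa

In MPa:
  3176 kPa = 3176 × 10^-3 MPa = 3.176
  9.946 MPa → 9.946
  368.4 MPa → 368.4
  107.9 MPa → 107.9
Sum: 3.176 + 9.946 + 368.4 + 107.9 = 489.422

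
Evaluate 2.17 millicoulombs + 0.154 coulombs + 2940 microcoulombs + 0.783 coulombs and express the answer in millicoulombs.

In millicoulombs:
  2.17 millicoulombs → 2.17
  0.154 coulombs = 0.154 × 10^3 millicoulombs = 154
  2940 microcoulombs = 2940 × 10^-3 millicoulombs = 2.94
  0.783 coulombs = 0.783 × 10^3 millicoulombs = 783
Sum: 2.17 + 154 + 2.94 + 783 = 942.11

942.11 millicoulombs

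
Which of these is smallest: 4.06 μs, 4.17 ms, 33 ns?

33 ns

4.06 μs = 0.00000406 s
4.17 ms = 0.00417 s
33 ns = 0.000000033 s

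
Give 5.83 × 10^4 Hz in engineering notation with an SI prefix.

58.3 kHz

= 58.3 × 10^3 Hz; 10^3 is kilo.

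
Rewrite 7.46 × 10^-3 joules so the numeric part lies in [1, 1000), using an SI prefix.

7.46 millijoules

= 7.46 × 10^-3 joules; 10^-3 is milli.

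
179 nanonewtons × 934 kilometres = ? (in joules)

0.167186 joules

179 × 10^-9 × 934 × 10^3 = 167186 × 10^-6 J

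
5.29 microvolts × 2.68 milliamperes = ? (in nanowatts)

5.29 × 10⁻⁶ × 2.68 × 10⁻³ = 14.1772 × 10⁻⁹ W

14.1772 nanowatts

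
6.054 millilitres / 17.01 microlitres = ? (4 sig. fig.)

(6.054e-3) / (17.01e-6) = 0.35591e3

355.9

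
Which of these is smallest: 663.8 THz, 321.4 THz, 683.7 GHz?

663.8 THz = 663800000000000 Hz
321.4 THz = 321400000000000 Hz
683.7 GHz = 683700000000 Hz

683.7 GHz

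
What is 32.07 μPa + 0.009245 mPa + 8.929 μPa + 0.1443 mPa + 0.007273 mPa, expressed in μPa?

In μPa:
  32.07 μPa → 32.07
  0.009245 mPa = 0.009245 × 10³ μPa = 9.245
  8.929 μPa → 8.929
  0.1443 mPa = 0.1443 × 10³ μPa = 144.3
  0.007273 mPa = 0.007273 × 10³ μPa = 7.273
Sum: 32.07 + 9.245 + 8.929 + 144.3 + 7.273 = 201.817

201.817 μPa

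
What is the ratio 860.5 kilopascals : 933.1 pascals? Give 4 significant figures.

(860.5 × 10^3) / (933.1) = 0.92219 × 10^3

922.2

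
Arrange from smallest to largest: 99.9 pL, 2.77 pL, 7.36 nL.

99.9 pL = 0.0000000000999 L
2.77 pL = 0.00000000000277 L
7.36 nL = 0.00000000736 L

2.77 pL < 99.9 pL < 7.36 nL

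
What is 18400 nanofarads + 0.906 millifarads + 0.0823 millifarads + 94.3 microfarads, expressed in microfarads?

In microfarads:
  18400 nanofarads = 18400 × 10^-3 microfarads = 18.4
  0.906 millifarads = 0.906 × 10^3 microfarads = 906
  0.0823 millifarads = 0.0823 × 10^3 microfarads = 82.3
  94.3 microfarads → 94.3
Sum: 18.4 + 906 + 82.3 + 94.3 = 1101

1101 microfarads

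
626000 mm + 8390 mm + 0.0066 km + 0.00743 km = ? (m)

648.42 m

In m:
  626000 mm = 626000 × 10⁻³ m = 626
  8390 mm = 8390 × 10⁻³ m = 8.39
  0.0066 km = 0.0066 × 10³ m = 6.6
  0.00743 km = 0.00743 × 10³ m = 7.43
Sum: 626 + 8.39 + 6.6 + 7.43 = 648.42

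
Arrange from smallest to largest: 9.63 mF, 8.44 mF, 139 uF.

139 uF < 8.44 mF < 9.63 mF

9.63 mF = 0.00963 F
8.44 mF = 0.00844 F
139 uF = 0.000139 F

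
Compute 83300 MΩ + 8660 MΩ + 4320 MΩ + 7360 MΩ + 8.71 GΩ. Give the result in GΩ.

112.35 GΩ

In GΩ:
  83300 MΩ = 83300 × 10^-3 GΩ = 83.3
  8660 MΩ = 8660 × 10^-3 GΩ = 8.66
  4320 MΩ = 4320 × 10^-3 GΩ = 4.32
  7360 MΩ = 7360 × 10^-3 GΩ = 7.36
  8.71 GΩ → 8.71
Sum: 83.3 + 8.66 + 4.32 + 7.36 + 8.71 = 112.35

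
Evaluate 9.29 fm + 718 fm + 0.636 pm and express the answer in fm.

In fm:
  9.29 fm → 9.29
  718 fm → 718
  0.636 pm = 0.636 × 10^3 fm = 636
Sum: 9.29 + 718 + 636 = 1363.29

1363.29 fm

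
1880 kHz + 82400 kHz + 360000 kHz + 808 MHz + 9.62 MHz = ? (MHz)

In MHz:
  1880 kHz = 1880 × 10⁻³ MHz = 1.88
  82400 kHz = 82400 × 10⁻³ MHz = 82.4
  360000 kHz = 360000 × 10⁻³ MHz = 360
  808 MHz → 808
  9.62 MHz → 9.62
Sum: 1.88 + 82.4 + 360 + 808 + 9.62 = 1261.9

1261.9 MHz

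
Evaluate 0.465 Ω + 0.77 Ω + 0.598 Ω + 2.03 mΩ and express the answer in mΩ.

1835.03 mΩ

In mΩ:
  0.465 Ω = 0.465e3 mΩ = 465
  0.77 Ω = 0.77e3 mΩ = 770
  0.598 Ω = 0.598e3 mΩ = 598
  2.03 mΩ → 2.03
Sum: 465 + 770 + 598 + 2.03 = 1835.03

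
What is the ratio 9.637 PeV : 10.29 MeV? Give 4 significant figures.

(9.637 × 10^15) / (10.29 × 10^6) = 0.93654 × 10^9

936500000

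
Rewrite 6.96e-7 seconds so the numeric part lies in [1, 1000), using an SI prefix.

696 nanoseconds

= 696e-9 seconds; 1e-9 is nano.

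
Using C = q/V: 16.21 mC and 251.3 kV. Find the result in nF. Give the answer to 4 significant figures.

(16.21 × 10⁻³) / (251.3 × 10³) = 0.0645046 × 10⁻⁶ F

64.50 nF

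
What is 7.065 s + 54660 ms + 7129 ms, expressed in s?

In s:
  7.065 s → 7.065
  54660 ms = 54660 × 10⁻³ s = 54.66
  7129 ms = 7129 × 10⁻³ s = 7.129
Sum: 7.065 + 54.66 + 7.129 = 68.854

68.854 s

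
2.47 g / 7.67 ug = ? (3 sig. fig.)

322000

(2.47) / (7.67e-6) = 0.322e6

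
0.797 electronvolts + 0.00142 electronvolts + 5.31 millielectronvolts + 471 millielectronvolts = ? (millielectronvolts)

1274.73 millielectronvolts

In millielectronvolts:
  0.797 electronvolts = 0.797 × 10³ millielectronvolts = 797
  0.00142 electronvolts = 0.00142 × 10³ millielectronvolts = 1.42
  5.31 millielectronvolts → 5.31
  471 millielectronvolts → 471
Sum: 797 + 1.42 + 5.31 + 471 = 1274.73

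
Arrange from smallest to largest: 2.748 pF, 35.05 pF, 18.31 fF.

2.748 pF = 0.000000000002748 F
35.05 pF = 0.00000000003505 F
18.31 fF = 0.00000000000001831 F

18.31 fF < 2.748 pF < 35.05 pF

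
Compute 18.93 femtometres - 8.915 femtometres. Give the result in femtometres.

In femtometres:
  18.93 femtometres → 18.93
  8.915 femtometres → 8.915
Difference: 18.93 - 8.915 = 10.015

10.015 femtometres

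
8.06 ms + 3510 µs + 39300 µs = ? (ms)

50.87 ms

In ms:
  8.06 ms → 8.06
  3510 µs = 3510 × 10^-3 ms = 3.51
  39300 µs = 39300 × 10^-3 ms = 39.3
Sum: 8.06 + 3.51 + 39.3 = 50.87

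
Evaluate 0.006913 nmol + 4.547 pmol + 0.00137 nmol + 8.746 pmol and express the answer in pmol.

In pmol:
  0.006913 nmol = 0.006913e3 pmol = 6.913
  4.547 pmol → 4.547
  0.00137 nmol = 0.00137e3 pmol = 1.37
  8.746 pmol → 8.746
Sum: 6.913 + 4.547 + 1.37 + 8.746 = 21.576

21.576 pmol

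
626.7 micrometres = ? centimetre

micro = 10⁻⁶, centi = 10⁻²; factor is 10⁻⁴.
626.7 × 10⁻⁴ = 0.06267

0.06267 centimetres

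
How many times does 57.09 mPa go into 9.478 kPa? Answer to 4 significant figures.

(9.478e3) / (57.09e-3) = 0.16602e6

166000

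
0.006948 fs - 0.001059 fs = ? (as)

In as:
  0.006948 fs = 0.006948e3 as = 6.948
  0.001059 fs = 0.001059e3 as = 1.059
Difference: 6.948 - 1.059 = 5.889

5.889 as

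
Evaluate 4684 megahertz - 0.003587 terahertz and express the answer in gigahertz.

1.097 gigahertz

In gigahertz:
  4684 megahertz = 4684 × 10^-3 gigahertz = 4.684
  0.003587 terahertz = 0.003587 × 10^3 gigahertz = 3.587
Difference: 4.684 - 3.587 = 1.097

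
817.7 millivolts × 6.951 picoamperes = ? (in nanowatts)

0.0056838327 nanowatts

817.7e-3 × 6.951e-12 = 5683.8327e-15 W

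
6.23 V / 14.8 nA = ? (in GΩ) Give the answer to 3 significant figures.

0.421 GΩ

(6.23) / (14.8e-9) = 0.42095e9 Ω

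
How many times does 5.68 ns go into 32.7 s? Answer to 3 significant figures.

(32.7) / (5.68 × 10⁻⁹) = 5.757 × 10⁹

5760000000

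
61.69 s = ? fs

(no prefix) = 10^0, femto = 10^-15; factor is 10^15.
61.69 × 10^15 = 61690000000000000

61690000000000000 fs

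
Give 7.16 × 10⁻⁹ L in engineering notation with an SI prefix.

7.16 nL

= 7.16 × 10⁻⁹ L; 10⁻⁹ is nano.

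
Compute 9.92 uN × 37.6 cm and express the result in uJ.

3.72992 uJ

9.92e-6 × 37.6e-2 = 372.992e-8 J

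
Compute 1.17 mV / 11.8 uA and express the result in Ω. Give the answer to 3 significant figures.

(1.17 × 10^-3) / (11.8 × 10^-6) = 0.099153 × 10^3 Ω

99.2 Ω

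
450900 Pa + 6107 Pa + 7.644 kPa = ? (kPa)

In kPa:
  450900 Pa = 450900e-3 kPa = 450.9
  6107 Pa = 6107e-3 kPa = 6.107
  7.644 kPa → 7.644
Sum: 450.9 + 6.107 + 7.644 = 464.651

464.651 kPa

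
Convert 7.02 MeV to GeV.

mega = 1e6, giga = 1e9; factor is 1e-3.
7.02 × 1e-3 = 0.00702

0.00702 GeV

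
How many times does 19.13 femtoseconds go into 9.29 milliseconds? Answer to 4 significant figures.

485600000000

(9.29e-3) / (19.13e-15) = 0.48562e12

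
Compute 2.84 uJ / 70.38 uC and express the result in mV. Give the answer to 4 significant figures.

(2.84e-6) / (70.38e-6) = 0.0403524 V

40.35 mV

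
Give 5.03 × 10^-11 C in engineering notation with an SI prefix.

50.3 pC

= 50.3 × 10^-12 C; 10^-12 is pico.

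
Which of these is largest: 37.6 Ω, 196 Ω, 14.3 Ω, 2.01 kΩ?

2.01 kΩ

37.6 Ω = 37.6 Ω
196 Ω = 196 Ω
14.3 Ω = 14.3 Ω
2.01 kΩ = 2010 Ω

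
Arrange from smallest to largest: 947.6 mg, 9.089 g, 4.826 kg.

947.6 mg < 9.089 g < 4.826 kg

947.6 mg = 0.9476 g
9.089 g = 9.089 g
4.826 kg = 4826 g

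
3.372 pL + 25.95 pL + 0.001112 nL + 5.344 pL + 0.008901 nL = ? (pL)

44.679 pL

In pL:
  3.372 pL → 3.372
  25.95 pL → 25.95
  0.001112 nL = 0.001112e3 pL = 1.112
  5.344 pL → 5.344
  0.008901 nL = 0.008901e3 pL = 8.901
Sum: 3.372 + 25.95 + 1.112 + 5.344 + 8.901 = 44.679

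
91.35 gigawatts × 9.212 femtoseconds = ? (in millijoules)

0.8415162 millijoules

91.35 × 10^9 × 9.212 × 10^-15 = 841.5162 × 10^-6 J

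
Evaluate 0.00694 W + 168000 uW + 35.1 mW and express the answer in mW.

In mW:
  0.00694 W = 0.00694 × 10³ mW = 6.94
  168000 uW = 168000 × 10⁻³ mW = 168
  35.1 mW → 35.1
Sum: 6.94 + 168 + 35.1 = 210.04

210.04 mW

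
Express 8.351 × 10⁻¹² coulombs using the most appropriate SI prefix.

= 8.351 × 10⁻¹² coulombs; 10⁻¹² is pico.

8.351 picocoulombs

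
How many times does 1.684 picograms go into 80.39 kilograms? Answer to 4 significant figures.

(80.39 × 10³) / (1.684 × 10⁻¹²) = 47.738 × 10¹⁵

47740000000000000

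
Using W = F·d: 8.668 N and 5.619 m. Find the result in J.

48.705492 J

8.668 × 5.619 = 48.705492 J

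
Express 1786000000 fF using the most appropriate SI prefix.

= 1.786 × 10^-6 F; 10^-6 is micro.

1.786 μF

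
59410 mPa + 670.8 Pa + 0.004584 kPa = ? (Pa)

In Pa:
  59410 mPa = 59410e-3 Pa = 59.41
  670.8 Pa → 670.8
  0.004584 kPa = 0.004584e3 Pa = 4.584
Sum: 59.41 + 670.8 + 4.584 = 734.794

734.794 Pa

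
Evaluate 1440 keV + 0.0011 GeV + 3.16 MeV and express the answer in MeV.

In MeV:
  1440 keV = 1440 × 10⁻³ MeV = 1.44
  0.0011 GeV = 0.0011 × 10³ MeV = 1.1
  3.16 MeV → 3.16
Sum: 1.44 + 1.1 + 3.16 = 5.7

5.7 MeV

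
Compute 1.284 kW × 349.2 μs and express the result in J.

1.284 × 10³ × 349.2 × 10⁻⁶ = 448.3728 × 10⁻³ J

0.4483728 J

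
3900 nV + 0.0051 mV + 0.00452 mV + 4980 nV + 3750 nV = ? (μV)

In μV:
  3900 nV = 3900 × 10⁻³ μV = 3.9
  0.0051 mV = 0.0051 × 10³ μV = 5.1
  0.00452 mV = 0.00452 × 10³ μV = 4.52
  4980 nV = 4980 × 10⁻³ μV = 4.98
  3750 nV = 3750 × 10⁻³ μV = 3.75
Sum: 3.9 + 5.1 + 4.52 + 4.98 + 3.75 = 22.25

22.25 μV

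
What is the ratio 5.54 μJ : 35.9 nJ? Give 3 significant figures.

154

(5.54 × 10^-6) / (35.9 × 10^-9) = 0.1543 × 10^3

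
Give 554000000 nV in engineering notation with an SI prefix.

554 mV

= 554e-3 V; 1e-3 is milli.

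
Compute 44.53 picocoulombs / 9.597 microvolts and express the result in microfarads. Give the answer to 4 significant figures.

4.640 microfarads

(44.53e-12) / (9.597e-6) = 4.63999e-6 F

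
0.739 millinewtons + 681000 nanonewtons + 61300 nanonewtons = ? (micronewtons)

1481.3 micronewtons

In micronewtons:
  0.739 millinewtons = 0.739e3 micronewtons = 739
  681000 nanonewtons = 681000e-3 micronewtons = 681
  61300 nanonewtons = 61300e-3 micronewtons = 61.3
Sum: 739 + 681 + 61.3 = 1481.3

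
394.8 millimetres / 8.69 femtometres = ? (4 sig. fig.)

(394.8 × 10^-3) / (8.69 × 10^-15) = 45.432 × 10^12

45430000000000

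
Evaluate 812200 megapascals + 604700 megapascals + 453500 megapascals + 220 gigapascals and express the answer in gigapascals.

In gigapascals:
  812200 megapascals = 812200e-3 gigapascals = 812.2
  604700 megapascals = 604700e-3 gigapascals = 604.7
  453500 megapascals = 453500e-3 gigapascals = 453.5
  220 gigapascals → 220
Sum: 812.2 + 604.7 + 453.5 + 220 = 2090.4

2090.4 gigapascals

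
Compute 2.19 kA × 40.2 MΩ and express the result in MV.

2.19 × 10³ × 40.2 × 10⁶ = 88.038 × 10⁹ V

88038 MV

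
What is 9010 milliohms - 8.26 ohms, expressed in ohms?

In ohms:
  9010 milliohms = 9010e-3 ohms = 9.01
  8.26 ohms → 8.26
Difference: 9.01 - 8.26 = 0.75

0.75 ohms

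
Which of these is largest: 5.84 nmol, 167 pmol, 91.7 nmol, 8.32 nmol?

91.7 nmol

5.84 nmol = 0.00000000584 mol
167 pmol = 0.000000000167 mol
91.7 nmol = 0.0000000917 mol
8.32 nmol = 0.00000000832 mol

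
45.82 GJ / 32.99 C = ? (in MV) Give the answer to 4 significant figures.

1389 MV

(45.82 × 10^9) / (32.99) = 1.38891 × 10^9 V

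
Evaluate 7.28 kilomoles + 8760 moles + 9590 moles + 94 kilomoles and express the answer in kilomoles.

In kilomoles:
  7.28 kilomoles → 7.28
  8760 moles = 8760e-3 kilomoles = 8.76
  9590 moles = 9590e-3 kilomoles = 9.59
  94 kilomoles → 94
Sum: 7.28 + 8.76 + 9.59 + 94 = 119.63

119.63 kilomoles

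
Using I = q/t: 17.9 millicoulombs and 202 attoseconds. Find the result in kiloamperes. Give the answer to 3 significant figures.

(17.9 × 10⁻³) / (202 × 10⁻¹⁸) = 0.088614 × 10¹⁵ A

88600000000 kiloamperes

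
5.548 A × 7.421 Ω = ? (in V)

5.548 × 7.421 = 41.171708 V

41.171708 V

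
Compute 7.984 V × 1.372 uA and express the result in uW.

7.984 × 1.372e-6 = 10.954048e-6 W

10.954048 uW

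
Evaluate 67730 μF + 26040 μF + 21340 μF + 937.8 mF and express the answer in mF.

In mF:
  67730 μF = 67730e-3 mF = 67.73
  26040 μF = 26040e-3 mF = 26.04
  21340 μF = 21340e-3 mF = 21.34
  937.8 mF → 937.8
Sum: 67.73 + 26.04 + 21.34 + 937.8 = 1052.91

1052.91 mF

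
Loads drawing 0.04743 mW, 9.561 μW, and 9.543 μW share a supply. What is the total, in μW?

66.534 μW

In μW:
  0.04743 mW = 0.04743e3 μW = 47.43
  9.561 μW → 9.561
  9.543 μW → 9.543
Sum: 47.43 + 9.561 + 9.543 = 66.534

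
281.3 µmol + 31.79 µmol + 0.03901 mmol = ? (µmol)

352.1 µmol

In µmol:
  281.3 µmol → 281.3
  31.79 µmol → 31.79
  0.03901 mmol = 0.03901e3 µmol = 39.01
Sum: 281.3 + 31.79 + 39.01 = 352.1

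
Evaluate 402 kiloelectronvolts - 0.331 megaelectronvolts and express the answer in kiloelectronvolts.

71 kiloelectronvolts

In kiloelectronvolts:
  402 kiloelectronvolts → 402
  0.331 megaelectronvolts = 0.331 × 10^3 kiloelectronvolts = 331
Difference: 402 - 331 = 71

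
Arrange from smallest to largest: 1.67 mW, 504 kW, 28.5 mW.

1.67 mW = 0.00167 W
504 kW = 504000 W
28.5 mW = 0.0285 W

1.67 mW < 28.5 mW < 504 kW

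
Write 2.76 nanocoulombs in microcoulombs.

nano = 10^-9, micro = 10^-6; factor is 10^-3.
2.76 × 10^-3 = 0.00276

0.00276 microcoulombs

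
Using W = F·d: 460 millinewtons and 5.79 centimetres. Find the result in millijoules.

460 × 10⁻³ × 5.79 × 10⁻² = 2663.4 × 10⁻⁵ J

26.634 millijoules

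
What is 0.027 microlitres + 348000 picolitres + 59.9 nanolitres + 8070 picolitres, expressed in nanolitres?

In nanolitres:
  0.027 microlitres = 0.027 × 10^3 nanolitres = 27
  348000 picolitres = 348000 × 10^-3 nanolitres = 348
  59.9 nanolitres → 59.9
  8070 picolitres = 8070 × 10^-3 nanolitres = 8.07
Sum: 27 + 348 + 59.9 + 8.07 = 442.97

442.97 nanolitres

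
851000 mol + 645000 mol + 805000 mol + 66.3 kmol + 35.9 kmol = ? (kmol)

2403.2 kmol

In kmol:
  851000 mol = 851000 × 10^-3 kmol = 851
  645000 mol = 645000 × 10^-3 kmol = 645
  805000 mol = 805000 × 10^-3 kmol = 805
  66.3 kmol → 66.3
  35.9 kmol → 35.9
Sum: 851 + 645 + 805 + 66.3 + 35.9 = 2403.2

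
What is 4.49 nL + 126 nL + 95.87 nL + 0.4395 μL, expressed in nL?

In nL:
  4.49 nL → 4.49
  126 nL → 126
  95.87 nL → 95.87
  0.4395 μL = 0.4395e3 nL = 439.5
Sum: 4.49 + 126 + 95.87 + 439.5 = 665.86

665.86 nL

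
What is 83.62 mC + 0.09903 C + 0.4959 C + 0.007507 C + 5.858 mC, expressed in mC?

In mC:
  83.62 mC → 83.62
  0.09903 C = 0.09903 × 10³ mC = 99.03
  0.4959 C = 0.4959 × 10³ mC = 495.9
  0.007507 C = 0.007507 × 10³ mC = 7.507
  5.858 mC → 5.858
Sum: 83.62 + 99.03 + 495.9 + 7.507 + 5.858 = 691.915

691.915 mC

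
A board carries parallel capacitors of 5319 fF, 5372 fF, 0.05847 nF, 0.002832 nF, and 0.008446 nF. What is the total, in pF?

In pF:
  5319 fF = 5319 × 10⁻³ pF = 5.319
  5372 fF = 5372 × 10⁻³ pF = 5.372
  0.05847 nF = 0.05847 × 10³ pF = 58.47
  0.002832 nF = 0.002832 × 10³ pF = 2.832
  0.008446 nF = 0.008446 × 10³ pF = 8.446
Sum: 5.319 + 5.372 + 58.47 + 2.832 + 8.446 = 80.439

80.439 pF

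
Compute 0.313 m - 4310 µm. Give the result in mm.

In mm:
  0.313 m = 0.313e3 mm = 313
  4310 µm = 4310e-3 mm = 4.31
Difference: 313 - 4.31 = 308.69

308.69 mm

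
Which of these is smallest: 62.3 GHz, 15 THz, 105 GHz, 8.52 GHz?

62.3 GHz = 62300000000 Hz
15 THz = 15000000000000 Hz
105 GHz = 105000000000 Hz
8.52 GHz = 8520000000 Hz

8.52 GHz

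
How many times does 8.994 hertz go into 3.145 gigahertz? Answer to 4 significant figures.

349700000

(3.145 × 10^9) / (8.994) = 0.34968 × 10^9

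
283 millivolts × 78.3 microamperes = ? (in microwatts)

22.1589 microwatts

283 × 10⁻³ × 78.3 × 10⁻⁶ = 22158.9 × 10⁻⁹ W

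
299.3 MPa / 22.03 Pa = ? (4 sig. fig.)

(299.3e6) / (22.03) = 13.586e6

13590000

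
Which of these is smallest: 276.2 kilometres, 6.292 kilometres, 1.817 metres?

1.817 metres

276.2 kilometres = 276200 metres
6.292 kilometres = 6292 metres
1.817 metres = 1.817 metres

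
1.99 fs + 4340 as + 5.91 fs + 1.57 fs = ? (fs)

13.81 fs

In fs:
  1.99 fs → 1.99
  4340 as = 4340 × 10⁻³ fs = 4.34
  5.91 fs → 5.91
  1.57 fs → 1.57
Sum: 1.99 + 4.34 + 5.91 + 1.57 = 13.81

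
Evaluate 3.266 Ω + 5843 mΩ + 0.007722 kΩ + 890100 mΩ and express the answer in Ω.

In Ω:
  3.266 Ω → 3.266
  5843 mΩ = 5843 × 10⁻³ Ω = 5.843
  0.007722 kΩ = 0.007722 × 10³ Ω = 7.722
  890100 mΩ = 890100 × 10⁻³ Ω = 890.1
Sum: 3.266 + 5.843 + 7.722 + 890.1 = 906.931

906.931 Ω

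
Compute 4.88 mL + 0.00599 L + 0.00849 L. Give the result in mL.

19.36 mL

In mL:
  4.88 mL → 4.88
  0.00599 L = 0.00599 × 10^3 mL = 5.99
  0.00849 L = 0.00849 × 10^3 mL = 8.49
Sum: 4.88 + 5.99 + 8.49 = 19.36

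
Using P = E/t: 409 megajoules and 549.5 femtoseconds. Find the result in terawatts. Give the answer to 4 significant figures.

744300000 terawatts

(409e6) / (549.5e-15) = 0.744313e21 W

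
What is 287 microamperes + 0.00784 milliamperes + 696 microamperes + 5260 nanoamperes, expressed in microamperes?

In microamperes:
  287 microamperes → 287
  0.00784 milliamperes = 0.00784 × 10³ microamperes = 7.84
  696 microamperes → 696
  5260 nanoamperes = 5260 × 10⁻³ microamperes = 5.26
Sum: 287 + 7.84 + 696 + 5.26 = 996.1

996.1 microamperes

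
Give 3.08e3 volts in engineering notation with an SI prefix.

3.08 kilovolts

= 3.08e3 volts; 1e3 is kilo.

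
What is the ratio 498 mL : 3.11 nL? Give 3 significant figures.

160000000

(498e-3) / (3.11e-9) = 160.1e6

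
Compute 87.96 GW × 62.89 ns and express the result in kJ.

87.96 × 10⁹ × 62.89 × 10⁻⁹ = 5531.8044 J

5.5318044 kJ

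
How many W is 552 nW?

nano = 1e-9, (no prefix) = 1e0; factor is 1e-9.
552 × 1e-9 = 0.000000552

0.000000552 W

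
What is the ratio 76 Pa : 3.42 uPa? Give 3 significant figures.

(76) / (3.42 × 10⁻⁶) = 22.22 × 10⁶

22200000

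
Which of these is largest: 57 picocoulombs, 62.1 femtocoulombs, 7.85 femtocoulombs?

57 picocoulombs

57 picocoulombs = 0.000000000057 coulombs
62.1 femtocoulombs = 0.0000000000000621 coulombs
7.85 femtocoulombs = 0.00000000000000785 coulombs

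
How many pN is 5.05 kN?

kilo = 10³, pico = 10⁻¹²; factor is 10¹⁵.
5.05 × 10¹⁵ = 5050000000000000

5050000000000000 pN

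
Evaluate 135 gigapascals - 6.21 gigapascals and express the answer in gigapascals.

128.79 gigapascals

In gigapascals:
  135 gigapascals → 135
  6.21 gigapascals → 6.21
Difference: 135 - 6.21 = 128.79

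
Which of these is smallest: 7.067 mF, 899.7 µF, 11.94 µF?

7.067 mF = 0.007067 F
899.7 µF = 0.0008997 F
11.94 µF = 0.00001194 F

11.94 µF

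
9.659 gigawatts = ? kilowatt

giga = 10^9, kilo = 10^3; factor is 10^6.
9.659 × 10^6 = 9659000

9659000 kilowatts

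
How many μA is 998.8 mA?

milli = 10⁻³, micro = 10⁻⁶; factor is 10³.
998.8 × 10³ = 998800

998800 μA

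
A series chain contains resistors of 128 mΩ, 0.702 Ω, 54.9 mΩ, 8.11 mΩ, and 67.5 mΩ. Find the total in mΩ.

960.51 mΩ

In mΩ:
  128 mΩ → 128
  0.702 Ω = 0.702 × 10^3 mΩ = 702
  54.9 mΩ → 54.9
  8.11 mΩ → 8.11
  67.5 mΩ → 67.5
Sum: 128 + 702 + 54.9 + 8.11 + 67.5 = 960.51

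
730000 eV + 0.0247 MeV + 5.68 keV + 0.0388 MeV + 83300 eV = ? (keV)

882.48 keV

In keV:
  730000 eV = 730000 × 10⁻³ keV = 730
  0.0247 MeV = 0.0247 × 10³ keV = 24.7
  5.68 keV → 5.68
  0.0388 MeV = 0.0388 × 10³ keV = 38.8
  83300 eV = 83300 × 10⁻³ keV = 83.3
Sum: 730 + 24.7 + 5.68 + 38.8 + 83.3 = 882.48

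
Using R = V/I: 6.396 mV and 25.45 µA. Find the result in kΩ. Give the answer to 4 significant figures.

0.2513 kΩ

(6.396 × 10⁻³) / (25.45 × 10⁻⁶) = 0.251316 × 10³ Ω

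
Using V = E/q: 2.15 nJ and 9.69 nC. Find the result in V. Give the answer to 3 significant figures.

0.222 V

(2.15 × 10⁻⁹) / (9.69 × 10⁻⁹) = 0.22188 V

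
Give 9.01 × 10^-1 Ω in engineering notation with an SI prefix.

901 mΩ

= 901 × 10^-3 Ω; 10^-3 is milli.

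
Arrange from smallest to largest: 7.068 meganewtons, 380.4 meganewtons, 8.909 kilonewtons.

7.068 meganewtons = 7068000 newtons
380.4 meganewtons = 380400000 newtons
8.909 kilonewtons = 8909 newtons

8.909 kilonewtons < 7.068 meganewtons < 380.4 meganewtons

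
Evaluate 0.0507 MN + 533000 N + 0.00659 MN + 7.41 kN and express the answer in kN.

In kN:
  0.0507 MN = 0.0507 × 10^3 kN = 50.7
  533000 N = 533000 × 10^-3 kN = 533
  0.00659 MN = 0.00659 × 10^3 kN = 6.59
  7.41 kN → 7.41
Sum: 50.7 + 533 + 6.59 + 7.41 = 597.7

597.7 kN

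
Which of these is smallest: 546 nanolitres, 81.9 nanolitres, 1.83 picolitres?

1.83 picolitres

546 nanolitres = 0.000000546 litres
81.9 nanolitres = 0.0000000819 litres
1.83 picolitres = 0.00000000000183 litres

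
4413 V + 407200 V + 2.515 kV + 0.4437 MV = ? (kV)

In kV:
  4413 V = 4413e-3 kV = 4.413
  407200 V = 407200e-3 kV = 407.2
  2.515 kV → 2.515
  0.4437 MV = 0.4437e3 kV = 443.7
Sum: 4.413 + 407.2 + 2.515 + 443.7 = 857.828

857.828 kV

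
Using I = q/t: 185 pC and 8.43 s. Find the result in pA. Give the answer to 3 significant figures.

(185e-12) / (8.43) = 21.945e-12 A

21.9 pA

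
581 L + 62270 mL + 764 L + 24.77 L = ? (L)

In L:
  581 L → 581
  62270 mL = 62270e-3 L = 62.27
  764 L → 764
  24.77 L → 24.77
Sum: 581 + 62.27 + 764 + 24.77 = 1432.04

1432.04 L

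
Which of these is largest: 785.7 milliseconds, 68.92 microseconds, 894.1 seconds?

785.7 milliseconds = 0.7857 seconds
68.92 microseconds = 0.00006892 seconds
894.1 seconds = 894.1 seconds

894.1 seconds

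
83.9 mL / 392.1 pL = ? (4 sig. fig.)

(83.9e-3) / (392.1e-12) = 0.21398e9

214000000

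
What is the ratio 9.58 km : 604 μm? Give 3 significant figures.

(9.58e3) / (604e-6) = 0.01586e9

15900000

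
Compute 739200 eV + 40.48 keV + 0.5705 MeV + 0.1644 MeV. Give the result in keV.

In keV:
  739200 eV = 739200e-3 keV = 739.2
  40.48 keV → 40.48
  0.5705 MeV = 0.5705e3 keV = 570.5
  0.1644 MeV = 0.1644e3 keV = 164.4
Sum: 739.2 + 40.48 + 570.5 + 164.4 = 1514.58

1514.58 keV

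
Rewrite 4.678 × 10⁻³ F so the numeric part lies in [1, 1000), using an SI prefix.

= 4.678 × 10⁻³ F; 10⁻³ is milli.

4.678 mF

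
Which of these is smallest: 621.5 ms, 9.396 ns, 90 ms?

621.5 ms = 0.6215 s
9.396 ns = 0.000000009396 s
90 ms = 0.09 s

9.396 ns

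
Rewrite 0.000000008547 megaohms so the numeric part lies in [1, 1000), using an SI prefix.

= 8.547e-3 ohms; 1e-3 is milli.

8.547 milliohms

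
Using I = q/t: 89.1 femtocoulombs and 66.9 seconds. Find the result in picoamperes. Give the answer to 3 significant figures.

(89.1 × 10⁻¹⁵) / (66.9) = 1.3318 × 10⁻¹⁵ A

0.00133 picoamperes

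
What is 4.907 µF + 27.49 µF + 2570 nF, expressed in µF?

34.967 µF

In µF:
  4.907 µF → 4.907
  27.49 µF → 27.49
  2570 nF = 2570 × 10⁻³ µF = 2.57
Sum: 4.907 + 27.49 + 2.57 = 34.967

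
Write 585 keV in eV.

585000 eV

kilo = 10³, (no prefix) = 10⁰; factor is 10³.
585 × 10³ = 585000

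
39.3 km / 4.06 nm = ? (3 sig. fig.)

9680000000000

(39.3 × 10^3) / (4.06 × 10^-9) = 9.68 × 10^12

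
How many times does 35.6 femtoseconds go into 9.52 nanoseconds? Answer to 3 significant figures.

267000

(9.52 × 10^-9) / (35.6 × 10^-15) = 0.2674 × 10^6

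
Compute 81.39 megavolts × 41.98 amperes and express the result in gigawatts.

81.39 × 10⁶ × 41.98 = 3416.7522 × 10⁶ W

3.4167522 gigawatts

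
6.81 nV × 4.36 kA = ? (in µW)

6.81 × 10⁻⁹ × 4.36 × 10³ = 29.6916 × 10⁻⁶ W

29.6916 µW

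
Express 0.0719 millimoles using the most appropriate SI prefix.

= 71.9 × 10⁻⁶ moles; 10⁻⁶ is micro.

71.9 micromoles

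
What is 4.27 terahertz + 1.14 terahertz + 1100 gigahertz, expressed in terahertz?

6.51 terahertz

In terahertz:
  4.27 terahertz → 4.27
  1.14 terahertz → 1.14
  1100 gigahertz = 1100 × 10⁻³ terahertz = 1.1
Sum: 4.27 + 1.14 + 1.1 = 6.51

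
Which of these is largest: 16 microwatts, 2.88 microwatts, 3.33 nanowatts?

16 microwatts = 0.000016 watts
2.88 microwatts = 0.00000288 watts
3.33 nanowatts = 0.00000000333 watts

16 microwatts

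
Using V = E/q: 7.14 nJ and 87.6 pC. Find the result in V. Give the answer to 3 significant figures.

(7.14e-9) / (87.6e-12) = 0.081507e3 V

81.5 V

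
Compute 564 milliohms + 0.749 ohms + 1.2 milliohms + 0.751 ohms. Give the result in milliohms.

2065.2 milliohms

In milliohms:
  564 milliohms → 564
  0.749 ohms = 0.749 × 10^3 milliohms = 749
  1.2 milliohms → 1.2
  0.751 ohms = 0.751 × 10^3 milliohms = 751
Sum: 564 + 749 + 1.2 + 751 = 2065.2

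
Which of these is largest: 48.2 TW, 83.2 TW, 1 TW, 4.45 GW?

48.2 TW = 48200000000000 W
83.2 TW = 83200000000000 W
1 TW = 1000000000000 W
4.45 GW = 4450000000 W

83.2 TW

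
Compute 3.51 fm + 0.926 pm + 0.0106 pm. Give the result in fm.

940.11 fm

In fm:
  3.51 fm → 3.51
  0.926 pm = 0.926 × 10³ fm = 926
  0.0106 pm = 0.0106 × 10³ fm = 10.6
Sum: 3.51 + 926 + 10.6 = 940.11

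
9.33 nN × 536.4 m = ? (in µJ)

9.33 × 10^-9 × 536.4 = 5004.612 × 10^-9 J

5.004612 µJ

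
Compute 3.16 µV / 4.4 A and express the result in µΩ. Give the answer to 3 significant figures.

0.718 µΩ

(3.16 × 10^-6) / (4.4) = 0.71818 × 10^-6 Ω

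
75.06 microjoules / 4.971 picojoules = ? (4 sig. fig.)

15100000

(75.06 × 10⁻⁶) / (4.971 × 10⁻¹²) = 15.1 × 10⁶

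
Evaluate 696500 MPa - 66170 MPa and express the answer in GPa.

In GPa:
  696500 MPa = 696500 × 10^-3 GPa = 696.5
  66170 MPa = 66170 × 10^-3 GPa = 66.17
Difference: 696.5 - 66.17 = 630.33

630.33 GPa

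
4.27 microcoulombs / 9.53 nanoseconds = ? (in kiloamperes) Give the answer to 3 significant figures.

0.448 kiloamperes

(4.27 × 10⁻⁶) / (9.53 × 10⁻⁹) = 0.44806 × 10³ A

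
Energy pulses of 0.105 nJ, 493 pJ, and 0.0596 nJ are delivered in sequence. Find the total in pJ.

657.6 pJ

In pJ:
  0.105 nJ = 0.105e3 pJ = 105
  493 pJ → 493
  0.0596 nJ = 0.0596e3 pJ = 59.6
Sum: 105 + 493 + 59.6 = 657.6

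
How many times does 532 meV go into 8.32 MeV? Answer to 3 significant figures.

15600000

(8.32 × 10^6) / (532 × 10^-3) = 0.01564 × 10^9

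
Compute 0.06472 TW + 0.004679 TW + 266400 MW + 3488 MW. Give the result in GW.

In GW:
  0.06472 TW = 0.06472e3 GW = 64.72
  0.004679 TW = 0.004679e3 GW = 4.679
  266400 MW = 266400e-3 GW = 266.4
  3488 MW = 3488e-3 GW = 3.488
Sum: 64.72 + 4.679 + 266.4 + 3.488 = 339.287

339.287 GW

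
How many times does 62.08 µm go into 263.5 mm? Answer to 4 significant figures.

(263.5e-3) / (62.08e-6) = 4.2445e3

4245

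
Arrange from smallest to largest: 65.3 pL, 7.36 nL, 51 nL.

65.3 pL < 7.36 nL < 51 nL

65.3 pL = 0.0000000000653 L
7.36 nL = 0.00000000736 L
51 nL = 0.000000051 L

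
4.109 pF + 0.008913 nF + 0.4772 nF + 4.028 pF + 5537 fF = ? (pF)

In pF:
  4.109 pF → 4.109
  0.008913 nF = 0.008913e3 pF = 8.913
  0.4772 nF = 0.4772e3 pF = 477.2
  4.028 pF → 4.028
  5537 fF = 5537e-3 pF = 5.537
Sum: 4.109 + 8.913 + 477.2 + 4.028 + 5.537 = 499.787

499.787 pF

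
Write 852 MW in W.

mega = 10⁶, (no prefix) = 10⁰; factor is 10⁶.
852 × 10⁶ = 852000000

852000000 W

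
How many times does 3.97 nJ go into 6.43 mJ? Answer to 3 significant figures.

1620000

(6.43 × 10^-3) / (3.97 × 10^-9) = 1.62 × 10^6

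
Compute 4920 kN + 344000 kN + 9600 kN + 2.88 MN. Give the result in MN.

In MN:
  4920 kN = 4920e-3 MN = 4.92
  344000 kN = 344000e-3 MN = 344
  9600 kN = 9600e-3 MN = 9.6
  2.88 MN → 2.88
Sum: 4.92 + 344 + 9.6 + 2.88 = 361.4

361.4 MN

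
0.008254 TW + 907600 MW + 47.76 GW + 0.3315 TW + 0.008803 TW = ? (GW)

1303.917 GW

In GW:
  0.008254 TW = 0.008254e3 GW = 8.254
  907600 MW = 907600e-3 GW = 907.6
  47.76 GW → 47.76
  0.3315 TW = 0.3315e3 GW = 331.5
  0.008803 TW = 0.008803e3 GW = 8.803
Sum: 8.254 + 907.6 + 47.76 + 331.5 + 8.803 = 1303.917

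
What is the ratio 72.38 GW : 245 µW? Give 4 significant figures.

295400000000000

(72.38 × 10^9) / (245 × 10^-6) = 0.29543 × 10^15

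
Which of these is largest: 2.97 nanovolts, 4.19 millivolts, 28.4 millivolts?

28.4 millivolts

2.97 nanovolts = 0.00000000297 volts
4.19 millivolts = 0.00419 volts
28.4 millivolts = 0.0284 volts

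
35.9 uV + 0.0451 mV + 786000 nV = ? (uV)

In uV:
  35.9 uV → 35.9
  0.0451 mV = 0.0451 × 10^3 uV = 45.1
  786000 nV = 786000 × 10^-3 uV = 786
Sum: 35.9 + 45.1 + 786 = 867

867 uV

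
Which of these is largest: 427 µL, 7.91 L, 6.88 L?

7.91 L

427 µL = 0.000427 L
7.91 L = 7.91 L
6.88 L = 6.88 L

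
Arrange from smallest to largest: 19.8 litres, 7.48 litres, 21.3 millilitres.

19.8 litres = 19.8 litres
7.48 litres = 7.48 litres
21.3 millilitres = 0.0213 litres

21.3 millilitres < 7.48 litres < 19.8 litres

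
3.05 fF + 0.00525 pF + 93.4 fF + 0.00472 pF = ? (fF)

106.42 fF

In fF:
  3.05 fF → 3.05
  0.00525 pF = 0.00525e3 fF = 5.25
  93.4 fF → 93.4
  0.00472 pF = 0.00472e3 fF = 4.72
Sum: 3.05 + 5.25 + 93.4 + 4.72 = 106.42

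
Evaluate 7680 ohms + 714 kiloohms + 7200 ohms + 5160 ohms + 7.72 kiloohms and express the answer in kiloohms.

In kiloohms:
  7680 ohms = 7680 × 10⁻³ kiloohms = 7.68
  714 kiloohms → 714
  7200 ohms = 7200 × 10⁻³ kiloohms = 7.2
  5160 ohms = 5160 × 10⁻³ kiloohms = 5.16
  7.72 kiloohms → 7.72
Sum: 7.68 + 714 + 7.2 + 5.16 + 7.72 = 741.76

741.76 kiloohms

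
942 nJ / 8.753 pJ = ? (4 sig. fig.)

(942 × 10^-9) / (8.753 × 10^-12) = 107.62 × 10^3

107600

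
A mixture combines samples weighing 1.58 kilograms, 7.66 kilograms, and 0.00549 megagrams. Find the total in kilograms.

In kilograms:
  1.58 kilograms → 1.58
  7.66 kilograms → 7.66
  0.00549 megagrams = 0.00549 × 10³ kilograms = 5.49
Sum: 1.58 + 7.66 + 5.49 = 14.73

14.73 kilograms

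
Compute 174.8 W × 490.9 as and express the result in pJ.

174.8 × 490.9e-18 = 85809.32e-18 J

0.08580932 pJ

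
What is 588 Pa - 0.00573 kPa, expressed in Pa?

In Pa:
  588 Pa → 588
  0.00573 kPa = 0.00573 × 10^3 Pa = 5.73
Difference: 588 - 5.73 = 582.27

582.27 Pa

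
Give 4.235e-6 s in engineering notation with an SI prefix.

= 4.235e-6 s; 1e-6 is micro.

4.235 µs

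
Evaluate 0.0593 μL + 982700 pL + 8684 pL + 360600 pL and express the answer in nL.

1411.284 nL

In nL:
  0.0593 μL = 0.0593e3 nL = 59.3
  982700 pL = 982700e-3 nL = 982.7
  8684 pL = 8684e-3 nL = 8.684
  360600 pL = 360600e-3 nL = 360.6
Sum: 59.3 + 982.7 + 8.684 + 360.6 = 1411.284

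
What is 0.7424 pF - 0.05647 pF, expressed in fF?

In fF:
  0.7424 pF = 0.7424 × 10³ fF = 742.4
  0.05647 pF = 0.05647 × 10³ fF = 56.47
Difference: 742.4 - 56.47 = 685.93

685.93 fF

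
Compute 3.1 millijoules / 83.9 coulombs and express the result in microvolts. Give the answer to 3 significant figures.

36.9 microvolts

(3.1 × 10⁻³) / (83.9) = 0.036949 × 10⁻³ V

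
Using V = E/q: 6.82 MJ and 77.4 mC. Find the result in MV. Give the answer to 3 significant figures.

(6.82 × 10⁶) / (77.4 × 10⁻³) = 0.088114 × 10⁹ V

88.1 MV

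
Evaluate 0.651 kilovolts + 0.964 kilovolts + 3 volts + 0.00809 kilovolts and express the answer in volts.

1626.09 volts

In volts:
  0.651 kilovolts = 0.651 × 10³ volts = 651
  0.964 kilovolts = 0.964 × 10³ volts = 964
  3 volts → 3
  0.00809 kilovolts = 0.00809 × 10³ volts = 8.09
Sum: 651 + 964 + 3 + 8.09 = 1626.09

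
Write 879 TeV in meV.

tera = 1e12, milli = 1e-3; factor is 1e15.
879 × 1e15 = 879000000000000000

879000000000000000 meV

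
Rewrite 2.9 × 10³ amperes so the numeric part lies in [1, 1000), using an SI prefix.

2.9 kiloamperes

= 2.9 × 10³ amperes; 10³ is kilo.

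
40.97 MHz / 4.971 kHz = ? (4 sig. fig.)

(40.97 × 10^6) / (4.971 × 10^3) = 8.2418 × 10^3

8242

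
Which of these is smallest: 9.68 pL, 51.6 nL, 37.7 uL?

9.68 pL = 0.00000000000968 L
51.6 nL = 0.0000000516 L
37.7 uL = 0.0000377 L

9.68 pL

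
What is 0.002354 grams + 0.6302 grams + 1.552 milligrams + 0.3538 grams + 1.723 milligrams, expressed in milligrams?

In milligrams:
  0.002354 grams = 0.002354 × 10^3 milligrams = 2.354
  0.6302 grams = 0.6302 × 10^3 milligrams = 630.2
  1.552 milligrams → 1.552
  0.3538 grams = 0.3538 × 10^3 milligrams = 353.8
  1.723 milligrams → 1.723
Sum: 2.354 + 630.2 + 1.552 + 353.8 + 1.723 = 989.629

989.629 milligrams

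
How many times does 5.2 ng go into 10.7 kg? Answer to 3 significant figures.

2060000000000

(10.7e3) / (5.2e-9) = 2.058e12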